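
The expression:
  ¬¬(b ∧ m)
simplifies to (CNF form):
b ∧ m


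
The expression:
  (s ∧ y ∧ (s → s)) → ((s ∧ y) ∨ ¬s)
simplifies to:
True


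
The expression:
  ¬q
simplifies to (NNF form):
¬q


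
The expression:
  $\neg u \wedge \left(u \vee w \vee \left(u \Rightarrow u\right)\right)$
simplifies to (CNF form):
$\neg u$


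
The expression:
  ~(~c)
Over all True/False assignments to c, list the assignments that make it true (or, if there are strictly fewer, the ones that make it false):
is true only for:
  c=True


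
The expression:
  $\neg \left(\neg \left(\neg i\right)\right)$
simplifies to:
$\neg i$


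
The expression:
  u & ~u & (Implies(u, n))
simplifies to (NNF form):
False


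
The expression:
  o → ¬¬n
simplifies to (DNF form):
n ∨ ¬o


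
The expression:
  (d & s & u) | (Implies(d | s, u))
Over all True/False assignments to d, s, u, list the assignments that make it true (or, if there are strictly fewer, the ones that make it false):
is false only for:
  d=False, s=True, u=False;
  d=True, s=False, u=False;
  d=True, s=True, u=False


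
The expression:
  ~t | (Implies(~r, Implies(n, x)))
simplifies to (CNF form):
r | x | ~n | ~t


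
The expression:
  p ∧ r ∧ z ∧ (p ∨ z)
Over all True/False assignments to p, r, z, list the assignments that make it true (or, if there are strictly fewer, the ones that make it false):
is true only for:
  p=True, r=True, z=True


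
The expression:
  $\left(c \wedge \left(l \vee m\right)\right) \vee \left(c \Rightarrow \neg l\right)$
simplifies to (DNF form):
$\text{True}$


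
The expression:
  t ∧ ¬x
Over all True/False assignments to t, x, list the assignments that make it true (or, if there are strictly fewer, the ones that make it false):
is true only for:
  t=True, x=False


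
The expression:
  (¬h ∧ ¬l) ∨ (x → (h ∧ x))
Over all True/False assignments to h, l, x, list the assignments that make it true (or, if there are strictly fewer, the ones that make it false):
is false only for:
  h=False, l=True, x=True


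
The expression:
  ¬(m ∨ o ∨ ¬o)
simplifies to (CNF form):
False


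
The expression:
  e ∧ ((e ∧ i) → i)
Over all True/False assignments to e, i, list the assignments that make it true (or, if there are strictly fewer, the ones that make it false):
is true only for:
  e=True, i=False;
  e=True, i=True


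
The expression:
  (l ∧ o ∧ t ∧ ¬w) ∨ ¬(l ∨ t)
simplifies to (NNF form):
(¬l ∧ ¬t) ∨ (l ∧ o ∧ t ∧ ¬w)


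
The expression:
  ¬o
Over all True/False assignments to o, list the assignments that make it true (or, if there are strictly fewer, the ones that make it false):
is true only for:
  o=False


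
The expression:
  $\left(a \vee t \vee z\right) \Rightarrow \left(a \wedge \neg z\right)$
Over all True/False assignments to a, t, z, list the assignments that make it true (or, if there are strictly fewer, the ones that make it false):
is true only for:
  a=False, t=False, z=False;
  a=True, t=False, z=False;
  a=True, t=True, z=False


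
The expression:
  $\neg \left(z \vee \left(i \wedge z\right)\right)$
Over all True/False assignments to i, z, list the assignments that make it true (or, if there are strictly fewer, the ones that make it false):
is true only for:
  i=False, z=False;
  i=True, z=False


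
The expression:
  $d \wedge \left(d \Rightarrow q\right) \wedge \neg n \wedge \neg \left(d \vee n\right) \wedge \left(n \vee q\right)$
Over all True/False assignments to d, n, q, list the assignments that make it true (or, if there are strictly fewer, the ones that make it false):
is never true.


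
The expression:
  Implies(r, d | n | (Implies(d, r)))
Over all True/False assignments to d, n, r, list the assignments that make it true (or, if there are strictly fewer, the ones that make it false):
is always true.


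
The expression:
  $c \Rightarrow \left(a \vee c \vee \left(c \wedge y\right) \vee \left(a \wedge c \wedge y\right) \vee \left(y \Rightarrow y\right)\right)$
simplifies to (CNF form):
$\text{True}$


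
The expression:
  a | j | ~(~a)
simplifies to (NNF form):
a | j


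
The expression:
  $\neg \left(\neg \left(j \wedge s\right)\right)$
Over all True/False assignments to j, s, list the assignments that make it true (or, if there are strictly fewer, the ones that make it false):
is true only for:
  j=True, s=True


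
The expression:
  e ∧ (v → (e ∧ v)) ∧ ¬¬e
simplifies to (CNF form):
e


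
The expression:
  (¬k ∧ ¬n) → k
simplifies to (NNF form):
k ∨ n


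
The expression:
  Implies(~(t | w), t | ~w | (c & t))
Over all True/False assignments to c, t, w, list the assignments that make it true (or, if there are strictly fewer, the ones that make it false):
is always true.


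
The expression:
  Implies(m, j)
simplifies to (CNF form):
j | ~m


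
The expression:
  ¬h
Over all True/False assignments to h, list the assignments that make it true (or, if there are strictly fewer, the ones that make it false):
is true only for:
  h=False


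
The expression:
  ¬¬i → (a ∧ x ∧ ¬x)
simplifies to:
¬i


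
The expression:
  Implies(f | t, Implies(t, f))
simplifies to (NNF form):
f | ~t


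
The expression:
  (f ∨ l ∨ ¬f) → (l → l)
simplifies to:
True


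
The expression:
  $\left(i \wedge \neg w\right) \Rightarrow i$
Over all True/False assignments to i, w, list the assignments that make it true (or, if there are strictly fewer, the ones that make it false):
is always true.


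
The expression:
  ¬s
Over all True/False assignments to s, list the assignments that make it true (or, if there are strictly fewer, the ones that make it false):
is true only for:
  s=False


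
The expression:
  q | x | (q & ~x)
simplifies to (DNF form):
q | x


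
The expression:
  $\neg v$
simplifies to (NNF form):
$\neg v$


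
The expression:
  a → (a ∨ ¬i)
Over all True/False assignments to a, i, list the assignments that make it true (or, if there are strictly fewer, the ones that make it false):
is always true.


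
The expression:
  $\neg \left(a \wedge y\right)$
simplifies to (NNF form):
$\neg a \vee \neg y$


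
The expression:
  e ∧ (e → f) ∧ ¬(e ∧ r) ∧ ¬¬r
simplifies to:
False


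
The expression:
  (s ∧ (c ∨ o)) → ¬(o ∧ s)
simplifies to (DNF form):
¬o ∨ ¬s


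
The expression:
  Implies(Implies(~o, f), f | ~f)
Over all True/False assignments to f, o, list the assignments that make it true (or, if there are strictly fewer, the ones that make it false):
is always true.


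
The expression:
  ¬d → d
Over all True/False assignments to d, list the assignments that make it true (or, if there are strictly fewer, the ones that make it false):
is true only for:
  d=True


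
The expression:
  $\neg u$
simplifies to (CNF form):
$\neg u$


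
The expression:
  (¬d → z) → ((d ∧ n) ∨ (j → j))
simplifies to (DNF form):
True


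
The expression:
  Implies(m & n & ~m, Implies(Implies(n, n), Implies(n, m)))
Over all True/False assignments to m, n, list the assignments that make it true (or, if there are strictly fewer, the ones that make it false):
is always true.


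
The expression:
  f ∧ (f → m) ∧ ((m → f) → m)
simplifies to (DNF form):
f ∧ m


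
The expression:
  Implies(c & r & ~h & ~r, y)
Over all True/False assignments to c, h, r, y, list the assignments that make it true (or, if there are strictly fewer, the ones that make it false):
is always true.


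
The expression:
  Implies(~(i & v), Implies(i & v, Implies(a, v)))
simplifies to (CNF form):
True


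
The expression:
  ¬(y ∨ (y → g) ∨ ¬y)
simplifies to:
False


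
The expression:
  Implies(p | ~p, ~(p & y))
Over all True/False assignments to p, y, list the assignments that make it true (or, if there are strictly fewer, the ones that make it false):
is false only for:
  p=True, y=True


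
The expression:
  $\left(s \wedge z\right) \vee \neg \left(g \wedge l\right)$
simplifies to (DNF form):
$\left(s \wedge z\right) \vee \neg g \vee \neg l$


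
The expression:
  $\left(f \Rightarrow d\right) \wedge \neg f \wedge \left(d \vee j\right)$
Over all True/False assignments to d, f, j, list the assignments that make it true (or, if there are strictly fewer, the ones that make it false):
is true only for:
  d=False, f=False, j=True;
  d=True, f=False, j=False;
  d=True, f=False, j=True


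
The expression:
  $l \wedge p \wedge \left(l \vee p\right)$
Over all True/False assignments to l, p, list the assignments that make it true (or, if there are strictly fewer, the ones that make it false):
is true only for:
  l=True, p=True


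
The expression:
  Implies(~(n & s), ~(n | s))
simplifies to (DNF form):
(n & s) | (~n & ~s)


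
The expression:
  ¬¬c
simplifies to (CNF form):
c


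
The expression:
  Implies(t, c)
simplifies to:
c | ~t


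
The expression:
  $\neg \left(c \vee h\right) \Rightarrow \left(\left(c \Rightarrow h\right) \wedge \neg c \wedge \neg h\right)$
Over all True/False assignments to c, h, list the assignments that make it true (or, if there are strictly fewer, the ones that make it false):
is always true.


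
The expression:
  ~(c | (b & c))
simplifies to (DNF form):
~c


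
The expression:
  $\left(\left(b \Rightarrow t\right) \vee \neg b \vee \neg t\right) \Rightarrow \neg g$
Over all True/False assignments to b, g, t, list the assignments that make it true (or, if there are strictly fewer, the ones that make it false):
is true only for:
  b=False, g=False, t=False;
  b=False, g=False, t=True;
  b=True, g=False, t=False;
  b=True, g=False, t=True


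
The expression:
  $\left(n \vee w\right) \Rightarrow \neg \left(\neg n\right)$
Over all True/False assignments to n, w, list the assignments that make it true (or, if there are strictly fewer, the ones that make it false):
is false only for:
  n=False, w=True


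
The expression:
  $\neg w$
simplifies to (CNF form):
$\neg w$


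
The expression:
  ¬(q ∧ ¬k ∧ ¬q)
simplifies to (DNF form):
True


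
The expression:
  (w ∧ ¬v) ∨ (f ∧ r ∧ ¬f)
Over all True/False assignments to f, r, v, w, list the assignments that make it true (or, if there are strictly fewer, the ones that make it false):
is true only for:
  f=False, r=False, v=False, w=True;
  f=False, r=True, v=False, w=True;
  f=True, r=False, v=False, w=True;
  f=True, r=True, v=False, w=True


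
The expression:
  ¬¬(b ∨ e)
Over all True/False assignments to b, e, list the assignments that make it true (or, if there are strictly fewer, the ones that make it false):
is false only for:
  b=False, e=False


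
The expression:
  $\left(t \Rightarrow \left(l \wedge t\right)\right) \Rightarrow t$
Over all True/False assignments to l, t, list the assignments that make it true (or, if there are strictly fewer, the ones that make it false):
is true only for:
  l=False, t=True;
  l=True, t=True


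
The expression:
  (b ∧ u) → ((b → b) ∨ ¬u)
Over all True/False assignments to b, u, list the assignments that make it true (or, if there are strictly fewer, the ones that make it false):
is always true.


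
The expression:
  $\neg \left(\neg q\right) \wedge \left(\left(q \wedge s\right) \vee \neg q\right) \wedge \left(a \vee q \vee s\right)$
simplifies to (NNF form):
$q \wedge s$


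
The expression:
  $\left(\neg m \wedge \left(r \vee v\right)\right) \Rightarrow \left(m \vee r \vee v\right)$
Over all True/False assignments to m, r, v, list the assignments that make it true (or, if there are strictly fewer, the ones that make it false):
is always true.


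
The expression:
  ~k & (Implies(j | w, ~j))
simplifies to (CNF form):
~j & ~k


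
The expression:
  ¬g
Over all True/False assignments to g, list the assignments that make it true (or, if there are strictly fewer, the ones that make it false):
is true only for:
  g=False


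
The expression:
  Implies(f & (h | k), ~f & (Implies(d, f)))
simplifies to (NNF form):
~f | (~h & ~k)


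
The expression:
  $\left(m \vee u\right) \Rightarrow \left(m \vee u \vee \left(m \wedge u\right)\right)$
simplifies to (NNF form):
$\text{True}$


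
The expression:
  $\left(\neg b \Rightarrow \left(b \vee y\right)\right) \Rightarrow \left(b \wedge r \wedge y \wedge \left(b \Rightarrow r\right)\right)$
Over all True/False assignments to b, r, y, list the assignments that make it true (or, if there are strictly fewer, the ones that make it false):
is true only for:
  b=False, r=False, y=False;
  b=False, r=True, y=False;
  b=True, r=True, y=True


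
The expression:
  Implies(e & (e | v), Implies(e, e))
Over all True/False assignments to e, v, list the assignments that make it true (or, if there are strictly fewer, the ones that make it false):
is always true.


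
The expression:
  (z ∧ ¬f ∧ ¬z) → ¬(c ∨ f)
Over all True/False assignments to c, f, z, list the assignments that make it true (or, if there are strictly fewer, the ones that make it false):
is always true.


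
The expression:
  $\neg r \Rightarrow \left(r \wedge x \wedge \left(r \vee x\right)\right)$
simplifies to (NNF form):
$r$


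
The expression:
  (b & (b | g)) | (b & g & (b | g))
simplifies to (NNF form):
b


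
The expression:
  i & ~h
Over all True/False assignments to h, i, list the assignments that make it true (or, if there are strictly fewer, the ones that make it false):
is true only for:
  h=False, i=True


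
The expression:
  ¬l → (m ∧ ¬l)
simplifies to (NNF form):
l ∨ m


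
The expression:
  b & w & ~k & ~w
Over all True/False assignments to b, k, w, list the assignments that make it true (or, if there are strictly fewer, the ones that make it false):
is never true.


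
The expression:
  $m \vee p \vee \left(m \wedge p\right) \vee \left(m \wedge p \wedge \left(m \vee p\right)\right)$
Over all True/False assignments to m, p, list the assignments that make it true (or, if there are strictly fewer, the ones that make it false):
is false only for:
  m=False, p=False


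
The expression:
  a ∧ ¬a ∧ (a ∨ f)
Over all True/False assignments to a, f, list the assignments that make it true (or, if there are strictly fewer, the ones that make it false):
is never true.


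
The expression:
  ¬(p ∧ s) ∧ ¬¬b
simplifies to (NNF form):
b ∧ (¬p ∨ ¬s)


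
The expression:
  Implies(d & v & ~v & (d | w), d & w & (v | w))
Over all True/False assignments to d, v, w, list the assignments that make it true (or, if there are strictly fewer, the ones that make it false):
is always true.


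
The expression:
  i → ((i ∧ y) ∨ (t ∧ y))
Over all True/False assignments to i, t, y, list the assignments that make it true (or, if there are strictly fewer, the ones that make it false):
is false only for:
  i=True, t=False, y=False;
  i=True, t=True, y=False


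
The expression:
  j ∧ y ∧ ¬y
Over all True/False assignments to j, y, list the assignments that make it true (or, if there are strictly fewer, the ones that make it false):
is never true.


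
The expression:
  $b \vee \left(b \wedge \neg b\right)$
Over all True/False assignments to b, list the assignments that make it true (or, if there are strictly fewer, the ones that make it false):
is true only for:
  b=True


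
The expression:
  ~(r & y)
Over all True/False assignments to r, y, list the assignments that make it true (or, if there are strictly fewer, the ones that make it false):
is false only for:
  r=True, y=True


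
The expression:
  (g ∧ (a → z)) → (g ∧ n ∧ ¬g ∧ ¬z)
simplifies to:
(a ∧ ¬z) ∨ ¬g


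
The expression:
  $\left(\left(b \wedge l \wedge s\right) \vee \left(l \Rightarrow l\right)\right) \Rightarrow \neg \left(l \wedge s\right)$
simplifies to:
$\neg l \vee \neg s$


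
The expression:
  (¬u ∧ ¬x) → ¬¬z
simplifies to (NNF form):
u ∨ x ∨ z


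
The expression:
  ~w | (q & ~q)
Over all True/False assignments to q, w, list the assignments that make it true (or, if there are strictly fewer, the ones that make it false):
is true only for:
  q=False, w=False;
  q=True, w=False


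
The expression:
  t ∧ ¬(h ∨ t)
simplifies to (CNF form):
False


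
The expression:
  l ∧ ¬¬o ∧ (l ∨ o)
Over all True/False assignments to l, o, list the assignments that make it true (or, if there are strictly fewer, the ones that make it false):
is true only for:
  l=True, o=True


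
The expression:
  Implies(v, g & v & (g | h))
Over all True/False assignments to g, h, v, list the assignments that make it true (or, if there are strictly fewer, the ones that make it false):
is false only for:
  g=False, h=False, v=True;
  g=False, h=True, v=True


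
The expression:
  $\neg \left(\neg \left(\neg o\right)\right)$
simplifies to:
$\neg o$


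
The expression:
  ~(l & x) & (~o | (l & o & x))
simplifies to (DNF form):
(~l & ~o) | (~o & ~x)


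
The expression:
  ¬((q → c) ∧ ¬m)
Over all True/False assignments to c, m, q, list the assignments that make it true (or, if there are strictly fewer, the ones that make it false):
is false only for:
  c=False, m=False, q=False;
  c=True, m=False, q=False;
  c=True, m=False, q=True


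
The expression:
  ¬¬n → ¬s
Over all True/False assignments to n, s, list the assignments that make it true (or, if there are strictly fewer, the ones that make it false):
is false only for:
  n=True, s=True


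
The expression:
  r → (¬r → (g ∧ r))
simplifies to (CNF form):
True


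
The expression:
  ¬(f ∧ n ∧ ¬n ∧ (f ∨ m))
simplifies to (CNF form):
True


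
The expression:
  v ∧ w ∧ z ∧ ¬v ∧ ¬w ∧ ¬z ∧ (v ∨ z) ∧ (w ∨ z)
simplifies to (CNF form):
False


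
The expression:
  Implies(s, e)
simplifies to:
e | ~s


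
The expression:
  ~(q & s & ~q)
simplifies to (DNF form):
True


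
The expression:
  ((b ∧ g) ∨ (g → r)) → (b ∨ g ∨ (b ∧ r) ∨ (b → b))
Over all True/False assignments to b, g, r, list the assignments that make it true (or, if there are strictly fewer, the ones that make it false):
is always true.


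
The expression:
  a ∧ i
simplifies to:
a ∧ i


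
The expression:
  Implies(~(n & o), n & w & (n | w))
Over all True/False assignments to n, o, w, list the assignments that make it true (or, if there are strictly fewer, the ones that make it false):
is true only for:
  n=True, o=False, w=True;
  n=True, o=True, w=False;
  n=True, o=True, w=True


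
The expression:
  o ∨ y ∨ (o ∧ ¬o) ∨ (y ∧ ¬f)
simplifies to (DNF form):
o ∨ y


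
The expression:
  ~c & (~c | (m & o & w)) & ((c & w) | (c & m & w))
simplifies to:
False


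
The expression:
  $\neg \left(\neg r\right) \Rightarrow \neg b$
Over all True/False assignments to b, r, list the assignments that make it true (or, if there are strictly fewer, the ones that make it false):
is false only for:
  b=True, r=True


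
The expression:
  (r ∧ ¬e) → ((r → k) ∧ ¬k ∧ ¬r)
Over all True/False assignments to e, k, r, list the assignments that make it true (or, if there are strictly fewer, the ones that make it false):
is false only for:
  e=False, k=False, r=True;
  e=False, k=True, r=True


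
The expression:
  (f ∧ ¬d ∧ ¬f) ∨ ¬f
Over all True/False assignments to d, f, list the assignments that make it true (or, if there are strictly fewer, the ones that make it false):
is true only for:
  d=False, f=False;
  d=True, f=False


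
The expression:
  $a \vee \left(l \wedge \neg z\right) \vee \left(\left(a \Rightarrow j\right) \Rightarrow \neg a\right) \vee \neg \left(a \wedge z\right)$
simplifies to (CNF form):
$\text{True}$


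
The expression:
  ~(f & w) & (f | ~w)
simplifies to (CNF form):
~w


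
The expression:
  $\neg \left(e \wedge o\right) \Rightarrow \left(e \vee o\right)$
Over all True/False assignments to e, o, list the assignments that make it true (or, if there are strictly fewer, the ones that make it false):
is false only for:
  e=False, o=False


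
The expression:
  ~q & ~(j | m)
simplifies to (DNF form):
~j & ~m & ~q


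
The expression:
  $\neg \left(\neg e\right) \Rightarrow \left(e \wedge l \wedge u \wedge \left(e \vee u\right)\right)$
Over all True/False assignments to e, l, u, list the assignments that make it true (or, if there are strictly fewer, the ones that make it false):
is false only for:
  e=True, l=False, u=False;
  e=True, l=False, u=True;
  e=True, l=True, u=False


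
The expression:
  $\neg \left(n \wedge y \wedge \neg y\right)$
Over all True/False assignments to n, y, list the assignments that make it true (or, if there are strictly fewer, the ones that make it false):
is always true.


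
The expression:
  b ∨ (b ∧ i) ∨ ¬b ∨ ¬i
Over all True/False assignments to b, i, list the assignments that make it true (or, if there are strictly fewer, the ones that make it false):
is always true.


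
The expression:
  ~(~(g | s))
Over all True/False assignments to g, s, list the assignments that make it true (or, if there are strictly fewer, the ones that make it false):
is false only for:
  g=False, s=False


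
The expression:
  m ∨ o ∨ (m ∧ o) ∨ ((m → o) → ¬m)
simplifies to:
True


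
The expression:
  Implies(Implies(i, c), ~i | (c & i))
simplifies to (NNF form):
True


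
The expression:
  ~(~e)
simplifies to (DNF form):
e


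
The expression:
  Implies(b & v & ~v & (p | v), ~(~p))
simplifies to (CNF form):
True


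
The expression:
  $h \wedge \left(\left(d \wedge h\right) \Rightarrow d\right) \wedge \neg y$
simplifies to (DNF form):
$h \wedge \neg y$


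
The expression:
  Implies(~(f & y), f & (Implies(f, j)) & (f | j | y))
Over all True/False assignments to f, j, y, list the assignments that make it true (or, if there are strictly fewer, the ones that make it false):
is true only for:
  f=True, j=False, y=True;
  f=True, j=True, y=False;
  f=True, j=True, y=True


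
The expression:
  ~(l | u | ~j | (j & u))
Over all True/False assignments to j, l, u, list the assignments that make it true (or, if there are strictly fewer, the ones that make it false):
is true only for:
  j=True, l=False, u=False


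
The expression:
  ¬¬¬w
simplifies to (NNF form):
¬w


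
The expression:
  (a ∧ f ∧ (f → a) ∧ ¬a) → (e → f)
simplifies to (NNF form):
True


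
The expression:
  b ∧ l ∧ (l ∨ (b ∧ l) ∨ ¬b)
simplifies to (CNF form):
b ∧ l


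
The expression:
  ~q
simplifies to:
~q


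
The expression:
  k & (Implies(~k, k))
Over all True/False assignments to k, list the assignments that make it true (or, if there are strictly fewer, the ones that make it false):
is true only for:
  k=True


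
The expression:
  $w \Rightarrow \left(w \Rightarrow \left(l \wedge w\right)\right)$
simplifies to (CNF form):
$l \vee \neg w$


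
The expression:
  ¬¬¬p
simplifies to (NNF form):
¬p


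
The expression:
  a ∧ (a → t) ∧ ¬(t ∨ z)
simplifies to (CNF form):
False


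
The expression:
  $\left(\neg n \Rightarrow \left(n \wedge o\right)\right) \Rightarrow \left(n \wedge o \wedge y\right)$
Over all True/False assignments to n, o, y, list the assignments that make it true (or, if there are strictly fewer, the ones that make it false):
is false only for:
  n=True, o=False, y=False;
  n=True, o=False, y=True;
  n=True, o=True, y=False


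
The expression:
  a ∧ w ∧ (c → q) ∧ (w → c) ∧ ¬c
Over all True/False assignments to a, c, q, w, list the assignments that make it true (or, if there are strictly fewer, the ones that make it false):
is never true.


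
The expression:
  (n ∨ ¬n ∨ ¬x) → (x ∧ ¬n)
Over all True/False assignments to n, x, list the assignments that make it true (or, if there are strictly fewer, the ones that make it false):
is true only for:
  n=False, x=True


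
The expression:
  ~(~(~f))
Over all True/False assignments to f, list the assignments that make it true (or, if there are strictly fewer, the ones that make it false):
is true only for:
  f=False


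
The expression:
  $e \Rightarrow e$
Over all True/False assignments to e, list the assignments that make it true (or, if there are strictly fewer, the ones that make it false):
is always true.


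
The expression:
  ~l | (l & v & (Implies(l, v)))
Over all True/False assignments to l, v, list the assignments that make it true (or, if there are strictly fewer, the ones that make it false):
is false only for:
  l=True, v=False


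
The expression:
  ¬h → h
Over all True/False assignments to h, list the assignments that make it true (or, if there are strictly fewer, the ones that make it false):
is true only for:
  h=True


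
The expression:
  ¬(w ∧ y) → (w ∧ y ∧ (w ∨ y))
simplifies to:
w ∧ y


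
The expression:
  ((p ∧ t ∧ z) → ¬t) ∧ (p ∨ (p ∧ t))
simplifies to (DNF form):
(p ∧ ¬t) ∨ (p ∧ ¬z)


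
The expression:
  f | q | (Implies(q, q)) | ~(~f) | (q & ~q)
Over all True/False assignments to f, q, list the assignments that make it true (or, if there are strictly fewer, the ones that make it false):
is always true.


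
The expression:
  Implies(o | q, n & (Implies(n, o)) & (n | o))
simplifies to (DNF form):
(n & o) | (~o & ~q)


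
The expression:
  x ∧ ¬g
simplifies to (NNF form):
x ∧ ¬g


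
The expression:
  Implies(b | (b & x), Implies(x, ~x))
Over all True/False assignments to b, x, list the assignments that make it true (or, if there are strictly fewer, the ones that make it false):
is false only for:
  b=True, x=True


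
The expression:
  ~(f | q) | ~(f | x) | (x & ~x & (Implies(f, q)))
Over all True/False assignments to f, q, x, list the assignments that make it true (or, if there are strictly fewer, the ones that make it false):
is true only for:
  f=False, q=False, x=False;
  f=False, q=False, x=True;
  f=False, q=True, x=False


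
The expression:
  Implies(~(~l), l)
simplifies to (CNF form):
True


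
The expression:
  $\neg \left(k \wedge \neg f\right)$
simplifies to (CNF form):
$f \vee \neg k$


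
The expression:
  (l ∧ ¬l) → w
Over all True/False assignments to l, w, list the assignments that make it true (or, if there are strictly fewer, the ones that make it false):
is always true.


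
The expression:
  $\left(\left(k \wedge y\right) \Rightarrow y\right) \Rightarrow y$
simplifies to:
$y$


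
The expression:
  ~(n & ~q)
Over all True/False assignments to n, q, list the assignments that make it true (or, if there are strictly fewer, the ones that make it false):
is false only for:
  n=True, q=False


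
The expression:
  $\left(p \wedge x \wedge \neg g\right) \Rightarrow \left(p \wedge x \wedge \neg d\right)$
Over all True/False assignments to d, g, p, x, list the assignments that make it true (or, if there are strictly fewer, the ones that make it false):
is false only for:
  d=True, g=False, p=True, x=True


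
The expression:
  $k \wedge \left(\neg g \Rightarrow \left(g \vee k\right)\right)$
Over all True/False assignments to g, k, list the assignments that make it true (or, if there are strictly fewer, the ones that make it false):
is true only for:
  g=False, k=True;
  g=True, k=True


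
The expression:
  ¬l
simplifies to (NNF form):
¬l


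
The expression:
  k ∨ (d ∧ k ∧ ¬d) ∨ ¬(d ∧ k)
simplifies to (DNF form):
True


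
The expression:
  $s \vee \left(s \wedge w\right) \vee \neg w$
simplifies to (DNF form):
$s \vee \neg w$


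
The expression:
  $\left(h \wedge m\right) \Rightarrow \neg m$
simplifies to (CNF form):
$\neg h \vee \neg m$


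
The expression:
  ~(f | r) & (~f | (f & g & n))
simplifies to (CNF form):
~f & ~r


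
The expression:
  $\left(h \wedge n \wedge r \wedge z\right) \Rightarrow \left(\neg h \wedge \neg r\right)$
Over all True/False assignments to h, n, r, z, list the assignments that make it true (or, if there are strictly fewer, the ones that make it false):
is false only for:
  h=True, n=True, r=True, z=True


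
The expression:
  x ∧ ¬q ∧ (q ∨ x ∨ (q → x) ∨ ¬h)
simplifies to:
x ∧ ¬q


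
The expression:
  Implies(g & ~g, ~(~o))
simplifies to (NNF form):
True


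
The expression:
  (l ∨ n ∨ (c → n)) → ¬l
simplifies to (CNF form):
¬l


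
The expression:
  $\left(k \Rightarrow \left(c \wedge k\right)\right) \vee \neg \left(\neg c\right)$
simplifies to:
$c \vee \neg k$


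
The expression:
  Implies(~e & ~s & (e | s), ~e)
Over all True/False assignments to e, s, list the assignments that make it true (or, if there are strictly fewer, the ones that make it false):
is always true.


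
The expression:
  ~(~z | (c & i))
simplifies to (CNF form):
z & (~c | ~i)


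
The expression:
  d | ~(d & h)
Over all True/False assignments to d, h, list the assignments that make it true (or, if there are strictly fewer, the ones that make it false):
is always true.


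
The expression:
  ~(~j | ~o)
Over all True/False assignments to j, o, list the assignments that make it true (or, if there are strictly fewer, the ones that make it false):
is true only for:
  j=True, o=True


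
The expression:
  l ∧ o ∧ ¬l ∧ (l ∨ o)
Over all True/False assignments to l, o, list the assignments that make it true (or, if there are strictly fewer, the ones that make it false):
is never true.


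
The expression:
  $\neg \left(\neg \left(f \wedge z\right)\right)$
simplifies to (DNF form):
$f \wedge z$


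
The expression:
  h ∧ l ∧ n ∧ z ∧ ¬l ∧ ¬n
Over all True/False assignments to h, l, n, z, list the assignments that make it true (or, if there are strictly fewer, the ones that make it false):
is never true.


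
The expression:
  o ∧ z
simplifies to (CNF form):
o ∧ z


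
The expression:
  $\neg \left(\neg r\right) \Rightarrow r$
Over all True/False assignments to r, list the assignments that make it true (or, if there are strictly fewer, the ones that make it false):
is always true.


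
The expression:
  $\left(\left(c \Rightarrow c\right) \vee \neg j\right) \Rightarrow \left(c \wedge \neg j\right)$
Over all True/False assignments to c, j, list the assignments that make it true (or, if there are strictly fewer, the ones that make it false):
is true only for:
  c=True, j=False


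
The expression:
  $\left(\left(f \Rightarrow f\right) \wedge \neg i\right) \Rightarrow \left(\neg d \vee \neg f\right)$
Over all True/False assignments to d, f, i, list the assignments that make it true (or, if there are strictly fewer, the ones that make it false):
is false only for:
  d=True, f=True, i=False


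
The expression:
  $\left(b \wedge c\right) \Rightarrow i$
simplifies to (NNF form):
$i \vee \neg b \vee \neg c$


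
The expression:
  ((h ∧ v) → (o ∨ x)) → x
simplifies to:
x ∨ (h ∧ v ∧ ¬o)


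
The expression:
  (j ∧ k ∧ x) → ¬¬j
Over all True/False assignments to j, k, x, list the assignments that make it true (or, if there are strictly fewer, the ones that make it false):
is always true.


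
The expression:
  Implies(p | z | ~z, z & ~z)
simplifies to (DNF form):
False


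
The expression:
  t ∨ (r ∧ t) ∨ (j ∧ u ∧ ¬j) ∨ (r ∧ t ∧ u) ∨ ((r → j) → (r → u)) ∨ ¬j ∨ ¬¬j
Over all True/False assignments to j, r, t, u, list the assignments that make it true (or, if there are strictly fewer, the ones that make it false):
is always true.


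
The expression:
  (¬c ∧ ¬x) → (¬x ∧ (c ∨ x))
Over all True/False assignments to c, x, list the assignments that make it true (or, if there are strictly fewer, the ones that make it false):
is false only for:
  c=False, x=False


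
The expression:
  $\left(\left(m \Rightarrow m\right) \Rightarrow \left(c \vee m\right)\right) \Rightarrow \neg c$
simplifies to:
$\neg c$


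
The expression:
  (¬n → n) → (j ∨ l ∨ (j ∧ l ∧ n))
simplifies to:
j ∨ l ∨ ¬n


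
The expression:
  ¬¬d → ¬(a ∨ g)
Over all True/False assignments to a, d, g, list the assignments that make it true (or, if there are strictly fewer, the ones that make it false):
is false only for:
  a=False, d=True, g=True;
  a=True, d=True, g=False;
  a=True, d=True, g=True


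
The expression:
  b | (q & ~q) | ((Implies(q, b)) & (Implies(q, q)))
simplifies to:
b | ~q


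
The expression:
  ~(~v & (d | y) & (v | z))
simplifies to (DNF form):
v | ~z | (~d & ~y)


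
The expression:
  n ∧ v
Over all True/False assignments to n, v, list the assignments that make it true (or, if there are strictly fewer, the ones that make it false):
is true only for:
  n=True, v=True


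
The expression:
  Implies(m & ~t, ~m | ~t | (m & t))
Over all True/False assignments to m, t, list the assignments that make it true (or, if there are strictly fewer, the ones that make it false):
is always true.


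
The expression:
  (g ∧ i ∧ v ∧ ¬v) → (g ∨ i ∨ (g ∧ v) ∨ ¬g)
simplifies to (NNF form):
True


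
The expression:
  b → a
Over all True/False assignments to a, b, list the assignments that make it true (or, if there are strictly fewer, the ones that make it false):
is false only for:
  a=False, b=True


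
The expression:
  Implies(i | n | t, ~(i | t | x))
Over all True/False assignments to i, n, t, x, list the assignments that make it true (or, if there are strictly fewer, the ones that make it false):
is true only for:
  i=False, n=False, t=False, x=False;
  i=False, n=False, t=False, x=True;
  i=False, n=True, t=False, x=False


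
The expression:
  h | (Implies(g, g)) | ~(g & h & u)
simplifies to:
True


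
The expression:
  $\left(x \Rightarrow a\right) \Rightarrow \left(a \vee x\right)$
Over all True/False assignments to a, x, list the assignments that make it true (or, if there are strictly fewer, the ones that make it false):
is false only for:
  a=False, x=False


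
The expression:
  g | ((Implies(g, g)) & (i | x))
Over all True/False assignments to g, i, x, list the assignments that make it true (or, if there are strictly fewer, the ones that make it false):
is false only for:
  g=False, i=False, x=False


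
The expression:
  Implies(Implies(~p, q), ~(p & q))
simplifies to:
~p | ~q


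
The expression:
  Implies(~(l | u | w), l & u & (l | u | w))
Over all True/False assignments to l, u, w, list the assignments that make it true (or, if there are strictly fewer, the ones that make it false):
is false only for:
  l=False, u=False, w=False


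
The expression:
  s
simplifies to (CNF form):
s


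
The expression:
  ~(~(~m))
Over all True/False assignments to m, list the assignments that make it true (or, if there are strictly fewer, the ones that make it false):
is true only for:
  m=False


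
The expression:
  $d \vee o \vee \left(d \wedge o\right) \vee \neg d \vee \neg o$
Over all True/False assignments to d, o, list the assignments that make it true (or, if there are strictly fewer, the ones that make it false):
is always true.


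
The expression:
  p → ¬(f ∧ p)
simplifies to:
¬f ∨ ¬p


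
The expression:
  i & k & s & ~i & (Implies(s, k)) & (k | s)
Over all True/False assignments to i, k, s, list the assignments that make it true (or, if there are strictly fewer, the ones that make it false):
is never true.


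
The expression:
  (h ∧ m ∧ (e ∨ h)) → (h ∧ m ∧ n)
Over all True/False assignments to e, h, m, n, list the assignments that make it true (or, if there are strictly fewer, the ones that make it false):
is false only for:
  e=False, h=True, m=True, n=False;
  e=True, h=True, m=True, n=False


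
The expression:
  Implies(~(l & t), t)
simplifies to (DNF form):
t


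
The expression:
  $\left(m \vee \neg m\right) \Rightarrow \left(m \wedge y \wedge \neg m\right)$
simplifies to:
$\text{False}$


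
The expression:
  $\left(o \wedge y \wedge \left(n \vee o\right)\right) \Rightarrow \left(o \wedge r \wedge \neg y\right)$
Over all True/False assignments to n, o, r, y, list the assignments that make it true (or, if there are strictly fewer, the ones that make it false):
is false only for:
  n=False, o=True, r=False, y=True;
  n=False, o=True, r=True, y=True;
  n=True, o=True, r=False, y=True;
  n=True, o=True, r=True, y=True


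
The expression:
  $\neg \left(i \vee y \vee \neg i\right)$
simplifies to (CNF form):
$\text{False}$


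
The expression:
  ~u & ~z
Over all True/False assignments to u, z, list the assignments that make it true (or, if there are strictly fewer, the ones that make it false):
is true only for:
  u=False, z=False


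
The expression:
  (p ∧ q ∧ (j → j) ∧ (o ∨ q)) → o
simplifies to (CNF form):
o ∨ ¬p ∨ ¬q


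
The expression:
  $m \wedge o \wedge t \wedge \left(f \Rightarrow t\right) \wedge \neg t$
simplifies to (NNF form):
$\text{False}$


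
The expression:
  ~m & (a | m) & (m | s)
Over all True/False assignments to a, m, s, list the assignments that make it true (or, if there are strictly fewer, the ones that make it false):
is true only for:
  a=True, m=False, s=True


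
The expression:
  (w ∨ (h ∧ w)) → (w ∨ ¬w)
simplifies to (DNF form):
True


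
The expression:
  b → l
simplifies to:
l ∨ ¬b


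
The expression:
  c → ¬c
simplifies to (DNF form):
¬c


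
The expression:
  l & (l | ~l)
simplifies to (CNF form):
l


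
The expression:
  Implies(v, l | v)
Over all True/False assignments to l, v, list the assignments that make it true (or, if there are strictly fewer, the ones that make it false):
is always true.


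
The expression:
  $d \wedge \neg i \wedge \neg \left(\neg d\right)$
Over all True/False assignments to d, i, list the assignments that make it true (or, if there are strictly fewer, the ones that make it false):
is true only for:
  d=True, i=False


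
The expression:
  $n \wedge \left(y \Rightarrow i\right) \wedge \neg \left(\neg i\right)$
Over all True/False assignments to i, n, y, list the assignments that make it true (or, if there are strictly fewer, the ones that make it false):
is true only for:
  i=True, n=True, y=False;
  i=True, n=True, y=True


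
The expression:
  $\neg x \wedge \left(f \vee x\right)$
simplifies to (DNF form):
$f \wedge \neg x$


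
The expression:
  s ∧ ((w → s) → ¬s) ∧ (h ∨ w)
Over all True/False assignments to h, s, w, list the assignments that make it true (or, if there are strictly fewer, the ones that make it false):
is never true.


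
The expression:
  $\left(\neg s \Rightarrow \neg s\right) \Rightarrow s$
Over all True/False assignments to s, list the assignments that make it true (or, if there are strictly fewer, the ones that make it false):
is true only for:
  s=True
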